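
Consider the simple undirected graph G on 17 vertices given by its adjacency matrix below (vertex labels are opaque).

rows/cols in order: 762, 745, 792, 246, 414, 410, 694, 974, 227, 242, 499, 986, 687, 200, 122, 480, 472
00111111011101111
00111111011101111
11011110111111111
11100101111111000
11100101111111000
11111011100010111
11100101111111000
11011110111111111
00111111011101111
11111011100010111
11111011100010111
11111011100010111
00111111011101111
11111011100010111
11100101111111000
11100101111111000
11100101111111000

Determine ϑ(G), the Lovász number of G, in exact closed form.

6

N(242) = {762, 745, 792, 246, 414, 694, 974, 227, 687, 122, 480, 472}, |N(242)| = 12.
N(687) = {792, 246, 414, 410, 694, 974, 242, 499, 986, 200, 122, 480, 472}, |N(687)| = 13.
Vertex 986 has 12 neighbors: 762, 745, 792, 246, 414, 694, 974, 227, 687, 122, 480, 472.
N(974) = {762, 745, 246, 414, 410, 694, 227, 242, 499, 986, 687, 200, 122, 480, 472}, |N(974)| = 15.
Complete multipartite on [6, 5, 4, 2]: sandwich collapses at ϑ=6.
≈ 6.000000 (to 6 d.p.).
Lovász sandwich 6 ≤ 6 ≤ 6: collapsed.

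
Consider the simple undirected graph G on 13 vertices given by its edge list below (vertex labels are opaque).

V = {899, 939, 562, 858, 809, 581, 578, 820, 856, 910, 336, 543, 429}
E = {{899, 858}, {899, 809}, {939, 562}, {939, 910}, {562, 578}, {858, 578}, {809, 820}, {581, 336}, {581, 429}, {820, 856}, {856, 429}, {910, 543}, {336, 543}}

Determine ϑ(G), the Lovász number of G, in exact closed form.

13*cos(pi/13)/(cos(pi/13) + 1)

N(899) = {858, 809}, |N(899)| = 2.
Vertex 856 has 2 neighbors: 820, 429.
N(543) = {910, 336}, |N(543)| = 2.
deg(562) = 2; N(562) = {939, 578}.
Regular of degree 2 on 13 vertices: connected 2-regular on 13 ⇒ C_{13}.
spec(A) ≈ [2.0, 1.7709, 1.1361, 0.2411, -0.7092, -1.497, -1.9419] (distinct, 4 d.p.).
Lovász: ϑ = −13(-2*cos(pi/13))/(2+-(-1)*2*cos(pi/13)) = 13*cos(pi/13)/(cos(pi/13) + 1).
Numerically 6.4042.
Check 6 ≤ 13*cos(pi/13)/(cos(pi/13) + 1) ≤ 7: both strict.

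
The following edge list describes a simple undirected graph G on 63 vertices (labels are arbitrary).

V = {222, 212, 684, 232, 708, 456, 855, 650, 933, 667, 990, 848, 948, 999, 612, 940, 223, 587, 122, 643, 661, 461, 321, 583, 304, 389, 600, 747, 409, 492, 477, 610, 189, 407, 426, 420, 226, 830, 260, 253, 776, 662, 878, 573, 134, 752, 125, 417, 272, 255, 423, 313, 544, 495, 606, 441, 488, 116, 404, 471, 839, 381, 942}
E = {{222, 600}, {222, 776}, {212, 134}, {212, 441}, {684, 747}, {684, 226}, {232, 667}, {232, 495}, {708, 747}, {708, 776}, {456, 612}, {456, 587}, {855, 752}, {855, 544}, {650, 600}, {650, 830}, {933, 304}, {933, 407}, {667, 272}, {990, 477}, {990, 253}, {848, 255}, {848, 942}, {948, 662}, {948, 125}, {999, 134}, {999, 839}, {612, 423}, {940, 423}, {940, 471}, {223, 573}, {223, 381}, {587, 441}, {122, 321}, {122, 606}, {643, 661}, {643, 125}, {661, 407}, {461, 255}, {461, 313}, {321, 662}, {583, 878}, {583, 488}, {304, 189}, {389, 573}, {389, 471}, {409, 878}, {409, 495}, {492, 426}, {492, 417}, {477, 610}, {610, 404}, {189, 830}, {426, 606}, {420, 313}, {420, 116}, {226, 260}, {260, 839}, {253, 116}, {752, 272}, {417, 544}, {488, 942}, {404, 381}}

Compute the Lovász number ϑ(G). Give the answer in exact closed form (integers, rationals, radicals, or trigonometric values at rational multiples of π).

N(381) = {223, 404}, |N(381)| = 2.
N(752) = {855, 272}, |N(752)| = 2.
Vertex 830 has 2 neighbors: 650, 189.
deg(253) = 2; N(253) = {990, 116}.
63-vertex 2-regular graph: connected 2-regular on 63 ⇒ C_{63}.
Distinct eigenvalues (to 3 d.p.): [2.0, 1.99, 1.96, 1.911, 1.843, 1.756, 1.652, 1.532, 1.396, 1.247, 1.085, 0.912, 0.731, 0.542, 0.347, 0.149, -0.05, -0.249, -0.445, -0.637, -0.823, -1.0, -1.167, -1.323, -1.466, -1.594, -1.707, -1.802, -1.879, -1.938, -1.978, -1.998].
Lovász: ϑ = −63(-2*cos(pi/63))/(2+-(-1)*2*cos(pi/63)) = 63*cos(pi/63)/(cos(pi/63) + 1).
= 31.48041… (decimal).
Check 31 ≤ 63*cos(pi/63)/(cos(pi/63) + 1) ≤ 32: both strict.

63*cos(pi/63)/(cos(pi/63) + 1)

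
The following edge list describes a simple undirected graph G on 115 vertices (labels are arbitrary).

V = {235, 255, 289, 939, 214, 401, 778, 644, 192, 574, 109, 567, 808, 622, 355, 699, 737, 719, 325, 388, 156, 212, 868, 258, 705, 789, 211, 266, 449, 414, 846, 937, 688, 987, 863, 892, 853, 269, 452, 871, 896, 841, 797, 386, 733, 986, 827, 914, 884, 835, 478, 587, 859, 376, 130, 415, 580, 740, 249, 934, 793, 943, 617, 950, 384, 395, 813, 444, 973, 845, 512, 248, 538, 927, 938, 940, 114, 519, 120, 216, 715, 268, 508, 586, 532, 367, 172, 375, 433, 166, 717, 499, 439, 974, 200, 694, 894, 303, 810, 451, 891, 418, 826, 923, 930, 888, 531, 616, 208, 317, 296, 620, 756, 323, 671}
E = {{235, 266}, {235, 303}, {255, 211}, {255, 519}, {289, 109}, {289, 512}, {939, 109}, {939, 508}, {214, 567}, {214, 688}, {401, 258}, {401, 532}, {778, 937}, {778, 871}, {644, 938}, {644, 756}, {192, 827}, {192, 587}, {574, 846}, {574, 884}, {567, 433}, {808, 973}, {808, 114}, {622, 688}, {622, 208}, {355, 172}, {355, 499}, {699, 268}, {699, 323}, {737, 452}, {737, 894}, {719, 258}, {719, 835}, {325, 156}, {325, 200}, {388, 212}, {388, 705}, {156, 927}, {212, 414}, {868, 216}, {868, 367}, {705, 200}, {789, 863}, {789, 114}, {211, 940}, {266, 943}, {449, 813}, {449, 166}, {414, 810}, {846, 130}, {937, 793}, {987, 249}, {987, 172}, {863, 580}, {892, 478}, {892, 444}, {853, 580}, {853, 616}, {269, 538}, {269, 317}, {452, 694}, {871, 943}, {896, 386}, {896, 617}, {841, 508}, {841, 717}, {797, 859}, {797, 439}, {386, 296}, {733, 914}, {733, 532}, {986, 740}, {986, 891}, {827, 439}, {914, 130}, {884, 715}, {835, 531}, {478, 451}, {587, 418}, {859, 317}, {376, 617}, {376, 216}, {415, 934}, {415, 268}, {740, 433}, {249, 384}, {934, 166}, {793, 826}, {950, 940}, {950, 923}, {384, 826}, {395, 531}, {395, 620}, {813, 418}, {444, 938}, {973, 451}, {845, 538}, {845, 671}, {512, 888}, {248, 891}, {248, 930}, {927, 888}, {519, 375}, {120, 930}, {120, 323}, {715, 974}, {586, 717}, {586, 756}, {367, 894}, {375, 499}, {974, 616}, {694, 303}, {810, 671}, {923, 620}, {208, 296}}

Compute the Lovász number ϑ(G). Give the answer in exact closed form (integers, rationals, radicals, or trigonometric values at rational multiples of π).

N(439) = {797, 827}, |N(439)| = 2.
deg(212) = 2; N(212) = {388, 414}.
N(208) = {622, 296}, |N(208)| = 2.
Vertex 538 has 2 neighbors: 269, 845.
Regular of degree 2 on 115 vertices: a single 115-cycle (edge-transitive).
spec(A) ≈ [2.0, 1.997016, 1.988071, 1.973194, 1.952428, 1.925835, 1.893494, 1.855503, 1.811974, 1.763037, 1.708839, 1.649541, 1.58532, 1.516368, 1.44289, 1.365106, 1.283249, 1.197561, 1.1083, 1.01573, 0.92013, 0.821784, 0.720985, 0.618034, 0.513239, 0.406912, 0.299371, 0.190936, 0.081932, -0.027317, -0.136485, -0.245245, -0.353273, -0.460247, -0.565848, -0.669759, -0.771672, -0.871282, -0.968292, -1.062411, -1.153361, -1.240868, -1.324672, -1.404522, -1.480181, -1.551423, -1.618034, -1.679817, -1.736586, -1.788173, -1.834423, -1.875198, -1.910377, -1.939855, -1.963543, -1.981372, -1.993287, -1.999254] (distinct, 6 d.p.).
λ_max=2, λ_min=-2*cos(pi/115); ϑ = −115·λ_min/(λ_max−λ_min) = 115*cos(pi/115)/(cos(pi/115) + 1).
Numerically 57.489270835.
Lovász sandwich 57 ≤ 115*cos(pi/115)/(cos(pi/115) + 1) ≤ 58: both strict.

115*cos(pi/115)/(cos(pi/115) + 1)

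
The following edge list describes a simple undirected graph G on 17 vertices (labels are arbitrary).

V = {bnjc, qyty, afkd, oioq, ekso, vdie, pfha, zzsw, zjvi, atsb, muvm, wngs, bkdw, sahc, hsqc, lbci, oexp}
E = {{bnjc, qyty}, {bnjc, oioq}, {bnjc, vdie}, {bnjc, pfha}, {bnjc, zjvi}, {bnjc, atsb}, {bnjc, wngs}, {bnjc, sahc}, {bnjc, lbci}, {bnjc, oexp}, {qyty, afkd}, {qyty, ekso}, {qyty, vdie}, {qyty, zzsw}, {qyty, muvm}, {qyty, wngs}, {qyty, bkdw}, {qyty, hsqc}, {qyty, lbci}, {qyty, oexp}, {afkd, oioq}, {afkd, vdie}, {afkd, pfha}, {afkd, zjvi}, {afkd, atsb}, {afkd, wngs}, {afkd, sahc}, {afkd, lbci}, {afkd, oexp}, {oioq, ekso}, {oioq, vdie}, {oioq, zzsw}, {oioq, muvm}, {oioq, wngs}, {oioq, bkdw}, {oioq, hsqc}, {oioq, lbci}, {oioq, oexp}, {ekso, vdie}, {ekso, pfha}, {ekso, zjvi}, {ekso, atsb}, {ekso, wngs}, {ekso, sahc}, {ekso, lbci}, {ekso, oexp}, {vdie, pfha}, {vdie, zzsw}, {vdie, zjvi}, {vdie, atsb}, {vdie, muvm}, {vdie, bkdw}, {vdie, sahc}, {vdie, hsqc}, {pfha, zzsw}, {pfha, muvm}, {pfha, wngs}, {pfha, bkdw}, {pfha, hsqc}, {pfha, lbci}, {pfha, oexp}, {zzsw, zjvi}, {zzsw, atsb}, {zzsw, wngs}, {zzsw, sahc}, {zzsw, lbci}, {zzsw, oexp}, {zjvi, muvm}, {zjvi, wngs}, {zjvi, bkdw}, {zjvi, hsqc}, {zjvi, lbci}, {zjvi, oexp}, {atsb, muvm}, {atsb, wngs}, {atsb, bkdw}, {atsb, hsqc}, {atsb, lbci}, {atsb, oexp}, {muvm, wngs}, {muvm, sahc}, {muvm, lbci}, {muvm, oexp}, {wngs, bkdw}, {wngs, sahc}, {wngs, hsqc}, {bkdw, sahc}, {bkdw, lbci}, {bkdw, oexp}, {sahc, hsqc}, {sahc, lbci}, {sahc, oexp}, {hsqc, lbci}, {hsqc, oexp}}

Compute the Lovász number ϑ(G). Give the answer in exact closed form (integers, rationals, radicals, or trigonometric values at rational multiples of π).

N(oexp) = {bnjc, qyty, afkd, oioq, ekso, pfha, zzsw, zjvi, atsb, muvm, bkdw, sahc, hsqc}, |N(oexp)| = 13.
Vertex zzsw has 10 neighbors: qyty, oioq, vdie, pfha, zjvi, atsb, wngs, sahc, lbci, oexp.
deg(bkdw) = 10; N(bkdw) = {qyty, oioq, vdie, pfha, zjvi, atsb, wngs, sahc, lbci, oexp}.
deg(pfha) = 11; N(pfha) = {bnjc, afkd, ekso, vdie, zzsw, muvm, wngs, bkdw, hsqc, lbci, oexp}.
Complete multipartite on [7, 6, 4]: sandwich collapses at ϑ=7.
= 7.00000000… (decimal).
Check 7 ≤ 7 ≤ 7: collapsed.

7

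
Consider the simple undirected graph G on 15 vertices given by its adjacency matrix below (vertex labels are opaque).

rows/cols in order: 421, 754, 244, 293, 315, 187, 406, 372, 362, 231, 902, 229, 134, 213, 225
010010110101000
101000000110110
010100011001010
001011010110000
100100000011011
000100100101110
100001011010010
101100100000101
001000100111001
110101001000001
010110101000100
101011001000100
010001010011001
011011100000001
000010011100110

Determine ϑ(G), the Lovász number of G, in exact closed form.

5

Vertex 134 has 6 neighbors: 754, 187, 372, 902, 229, 225.
Vertex 902 has 6 neighbors: 754, 293, 315, 406, 362, 134.
deg(231) = 6; N(231) = {421, 754, 293, 187, 362, 225}.
deg(362) = 6; N(362) = {244, 406, 231, 902, 229, 225}.
deg(v) = 6 for all v (|V|=15); Kneser K(6,2) on C(6,2)=15 vertices.
Distinct eigenvalues (to 3 d.p.): [6.0, 1.0, -3.0].
ϑ = −N·λ_min/(λ_max−λ_min) = −15·(-3)/(6−(-3)) = 5.
≈ 5.000000000 (to 9 d.p.).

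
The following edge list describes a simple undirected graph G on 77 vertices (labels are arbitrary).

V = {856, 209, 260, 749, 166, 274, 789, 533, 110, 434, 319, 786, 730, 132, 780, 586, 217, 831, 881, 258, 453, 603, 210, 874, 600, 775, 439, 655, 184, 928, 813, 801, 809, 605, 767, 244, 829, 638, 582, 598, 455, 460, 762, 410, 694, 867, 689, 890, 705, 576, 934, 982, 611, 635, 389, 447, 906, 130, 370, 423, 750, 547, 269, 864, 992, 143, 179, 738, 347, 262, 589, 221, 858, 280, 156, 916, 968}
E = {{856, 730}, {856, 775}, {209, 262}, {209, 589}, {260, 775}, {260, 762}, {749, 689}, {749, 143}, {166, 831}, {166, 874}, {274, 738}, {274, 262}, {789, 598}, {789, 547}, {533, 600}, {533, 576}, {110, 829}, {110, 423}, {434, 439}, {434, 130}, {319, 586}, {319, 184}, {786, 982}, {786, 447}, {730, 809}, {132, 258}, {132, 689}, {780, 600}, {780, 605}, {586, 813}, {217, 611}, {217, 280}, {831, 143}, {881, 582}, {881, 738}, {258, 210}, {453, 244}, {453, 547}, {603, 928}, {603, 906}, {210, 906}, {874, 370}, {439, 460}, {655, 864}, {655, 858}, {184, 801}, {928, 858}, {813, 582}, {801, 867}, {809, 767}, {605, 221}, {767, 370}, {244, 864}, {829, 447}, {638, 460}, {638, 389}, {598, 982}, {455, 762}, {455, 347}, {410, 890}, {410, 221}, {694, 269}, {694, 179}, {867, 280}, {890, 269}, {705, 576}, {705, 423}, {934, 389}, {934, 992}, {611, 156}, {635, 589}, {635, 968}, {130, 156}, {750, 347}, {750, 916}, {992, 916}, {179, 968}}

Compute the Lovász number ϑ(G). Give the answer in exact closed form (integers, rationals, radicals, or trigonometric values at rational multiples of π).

N(890) = {410, 269}, |N(890)| = 2.
Vertex 906 has 2 neighbors: 603, 210.
deg(210) = 2; N(210) = {258, 906}.
N(460) = {439, 638}, |N(460)| = 2.
Regular of degree 2 on 77 vertices: the odd cycle C_{77}.
The 39 distinct eigenvalues: [2.0, 1.99335, 1.97342, 1.94037, 1.89441, 1.83583, 1.76504, 1.68251, 1.58877, 1.48447, 1.37028, 1.24698, 1.11538, 0.97635, 0.83083, 0.67978, 0.5242, 0.36514, 0.20365, 0.0408, -0.12232, -0.28463, -0.44504, -0.60249, -0.75593, -0.90434, -1.04674, -1.18216, -1.30972, -1.42856, -1.5379, -1.637, -1.72521, -1.80194, -1.86667, -1.91899, -1.95853, -1.98504, -1.99834].
Lovász (edge-transitive): ϑ = −77·(-2*cos(pi/77))/((2)−(-2*cos(pi/77))) = 77*cos(pi/77)/(cos(pi/77) + 1).
Numerically 38.48397347.
Check 38 ≤ 77*cos(pi/77)/(cos(pi/77) + 1) ≤ 39: both strict.

77*cos(pi/77)/(cos(pi/77) + 1)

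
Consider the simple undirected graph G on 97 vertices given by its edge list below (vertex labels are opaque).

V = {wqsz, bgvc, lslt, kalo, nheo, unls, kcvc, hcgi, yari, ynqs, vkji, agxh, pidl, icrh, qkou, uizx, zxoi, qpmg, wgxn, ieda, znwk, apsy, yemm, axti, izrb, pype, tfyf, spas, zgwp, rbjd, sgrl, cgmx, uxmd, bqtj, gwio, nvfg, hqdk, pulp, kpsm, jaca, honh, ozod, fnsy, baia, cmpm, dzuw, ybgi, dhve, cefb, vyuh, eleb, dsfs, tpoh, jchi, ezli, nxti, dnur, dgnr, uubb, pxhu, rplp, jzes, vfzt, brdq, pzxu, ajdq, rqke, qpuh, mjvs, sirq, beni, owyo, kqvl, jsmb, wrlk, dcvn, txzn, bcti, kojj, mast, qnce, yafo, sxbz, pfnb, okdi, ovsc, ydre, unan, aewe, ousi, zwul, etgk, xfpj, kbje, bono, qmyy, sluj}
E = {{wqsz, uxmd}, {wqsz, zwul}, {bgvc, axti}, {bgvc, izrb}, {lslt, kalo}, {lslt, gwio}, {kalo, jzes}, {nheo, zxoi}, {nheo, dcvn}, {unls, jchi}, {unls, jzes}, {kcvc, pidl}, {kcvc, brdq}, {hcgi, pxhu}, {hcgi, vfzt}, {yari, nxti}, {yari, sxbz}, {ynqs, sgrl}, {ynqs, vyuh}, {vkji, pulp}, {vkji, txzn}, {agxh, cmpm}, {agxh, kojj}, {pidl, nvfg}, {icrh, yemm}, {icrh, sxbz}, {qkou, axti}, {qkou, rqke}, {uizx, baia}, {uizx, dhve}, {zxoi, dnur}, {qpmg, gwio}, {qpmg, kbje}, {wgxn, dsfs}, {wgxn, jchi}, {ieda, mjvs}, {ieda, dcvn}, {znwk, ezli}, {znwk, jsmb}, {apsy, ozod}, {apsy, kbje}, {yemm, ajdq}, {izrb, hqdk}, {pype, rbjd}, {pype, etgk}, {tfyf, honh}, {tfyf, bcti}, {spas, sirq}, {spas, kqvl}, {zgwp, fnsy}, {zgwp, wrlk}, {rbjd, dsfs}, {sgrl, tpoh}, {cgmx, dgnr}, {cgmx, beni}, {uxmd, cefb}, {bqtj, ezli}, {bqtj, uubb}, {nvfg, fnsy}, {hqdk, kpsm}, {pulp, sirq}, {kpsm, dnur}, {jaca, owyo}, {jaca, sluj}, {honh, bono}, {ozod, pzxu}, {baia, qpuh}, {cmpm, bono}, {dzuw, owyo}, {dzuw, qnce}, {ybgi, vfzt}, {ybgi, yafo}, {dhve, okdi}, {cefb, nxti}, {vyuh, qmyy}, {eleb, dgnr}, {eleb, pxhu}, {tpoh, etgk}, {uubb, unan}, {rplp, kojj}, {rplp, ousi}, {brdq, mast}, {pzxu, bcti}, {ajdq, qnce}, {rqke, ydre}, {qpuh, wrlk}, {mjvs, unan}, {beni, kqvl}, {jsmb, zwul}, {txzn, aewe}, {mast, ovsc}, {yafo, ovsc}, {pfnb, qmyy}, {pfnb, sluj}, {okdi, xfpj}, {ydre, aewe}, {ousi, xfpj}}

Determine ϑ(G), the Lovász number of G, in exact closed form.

97*cos(pi/97)/(cos(pi/97) + 1)

N(qnce) = {dzuw, ajdq}, |N(qnce)| = 2.
N(ieda) = {mjvs, dcvn}, |N(ieda)| = 2.
Vertex sxbz has 2 neighbors: yari, icrh.
deg(owyo) = 2; N(owyo) = {jaca, dzuw}.
2-regular, N=97; this is C_{97}, the 97-cycle.
Distinct eigenvalues (to 3 d.p.): [2.0, 1.996, 1.983, 1.962, 1.933, 1.896, 1.851, 1.798, 1.737, 1.67, 1.595, 1.513, 1.426, 1.332, 1.232, 1.128, 1.019, 0.905, 0.788, 0.667, 0.544, 0.418, 0.29, 0.162, 0.032, -0.097, -0.226, -0.354, -0.481, -0.606, -0.728, -0.847, -0.962, -1.074, -1.181, -1.283, -1.379, -1.47, -1.555, -1.633, -1.704, -1.769, -1.825, -1.874, -1.916, -1.949, -1.974, -1.991, -1.999].
ϑ = −N·λ_min/(λ_max−λ_min) = −97·(-2*cos(pi/97))/(2−(-2*cos(pi/97))) = 97*cos(pi/97)/(cos(pi/97) + 1).
Numerically 48.487279214.
Lovász sandwich 48 ≤ 97*cos(pi/97)/(cos(pi/97) + 1) ≤ 49: both strict.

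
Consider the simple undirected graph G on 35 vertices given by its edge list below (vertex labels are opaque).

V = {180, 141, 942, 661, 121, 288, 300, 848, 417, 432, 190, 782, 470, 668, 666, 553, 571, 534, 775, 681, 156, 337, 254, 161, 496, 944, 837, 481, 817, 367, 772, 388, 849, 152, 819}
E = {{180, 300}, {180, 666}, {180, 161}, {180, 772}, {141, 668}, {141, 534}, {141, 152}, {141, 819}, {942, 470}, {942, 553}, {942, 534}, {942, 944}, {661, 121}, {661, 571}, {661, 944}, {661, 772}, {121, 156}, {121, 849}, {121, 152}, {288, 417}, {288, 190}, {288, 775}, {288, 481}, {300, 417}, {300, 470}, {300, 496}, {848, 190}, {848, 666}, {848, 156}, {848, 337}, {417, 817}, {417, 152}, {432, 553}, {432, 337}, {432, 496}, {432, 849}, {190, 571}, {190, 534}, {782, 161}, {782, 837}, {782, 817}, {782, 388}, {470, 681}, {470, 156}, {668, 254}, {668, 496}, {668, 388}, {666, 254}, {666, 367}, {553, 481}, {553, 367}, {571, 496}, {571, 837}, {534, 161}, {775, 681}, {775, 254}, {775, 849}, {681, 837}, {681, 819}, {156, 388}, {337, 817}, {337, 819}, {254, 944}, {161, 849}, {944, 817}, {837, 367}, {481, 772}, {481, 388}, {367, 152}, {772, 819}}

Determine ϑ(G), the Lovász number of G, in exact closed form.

deg(367) = 4; N(367) = {666, 553, 837, 152}.
N(388) = {782, 668, 156, 481}, |N(388)| = 4.
deg(571) = 4; N(571) = {661, 190, 496, 837}.
N(661) = {121, 571, 944, 772}, |N(661)| = 4.
Regular of degree 4 on 35 vertices: Kneser-type, 3-subsets of [7].
spec(A) ≈ [4.0, 2.0, -1.0, -3.0] (distinct, 5 d.p.).
Lovász: ϑ = −35(-3)/(4+-1*(-3)) = 15.
Numerically 15.000000000.

15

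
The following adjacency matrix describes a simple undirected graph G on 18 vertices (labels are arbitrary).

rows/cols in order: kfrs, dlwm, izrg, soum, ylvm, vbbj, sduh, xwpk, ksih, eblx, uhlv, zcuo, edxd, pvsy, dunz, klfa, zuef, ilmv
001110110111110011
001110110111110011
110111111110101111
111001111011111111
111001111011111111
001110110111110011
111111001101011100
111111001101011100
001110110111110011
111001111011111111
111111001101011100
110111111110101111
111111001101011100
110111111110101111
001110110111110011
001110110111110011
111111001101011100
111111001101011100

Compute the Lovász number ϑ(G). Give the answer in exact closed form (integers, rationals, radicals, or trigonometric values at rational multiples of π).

6

deg(xwpk) = 12; N(xwpk) = {kfrs, dlwm, izrg, soum, ylvm, vbbj, ksih, eblx, zcuo, pvsy, dunz, klfa}.
N(zuef) = {kfrs, dlwm, izrg, soum, ylvm, vbbj, ksih, eblx, zcuo, pvsy, dunz, klfa}, |N(zuef)| = 12.
N(dunz) = {izrg, soum, ylvm, sduh, xwpk, eblx, uhlv, zcuo, edxd, pvsy, zuef, ilmv}, |N(dunz)| = 12.
N(dlwm) = {izrg, soum, ylvm, sduh, xwpk, eblx, uhlv, zcuo, edxd, pvsy, zuef, ilmv}, |N(dlwm)| = 12.
4 parts of sizes [6, 6, 3, 3]; α(G) = 6 = ϑ (perfect).
≈ 6.00000 (to 5 d.p.).
α=6, χ(Ḡ)=6; ϑ=6 lies between (collapsed).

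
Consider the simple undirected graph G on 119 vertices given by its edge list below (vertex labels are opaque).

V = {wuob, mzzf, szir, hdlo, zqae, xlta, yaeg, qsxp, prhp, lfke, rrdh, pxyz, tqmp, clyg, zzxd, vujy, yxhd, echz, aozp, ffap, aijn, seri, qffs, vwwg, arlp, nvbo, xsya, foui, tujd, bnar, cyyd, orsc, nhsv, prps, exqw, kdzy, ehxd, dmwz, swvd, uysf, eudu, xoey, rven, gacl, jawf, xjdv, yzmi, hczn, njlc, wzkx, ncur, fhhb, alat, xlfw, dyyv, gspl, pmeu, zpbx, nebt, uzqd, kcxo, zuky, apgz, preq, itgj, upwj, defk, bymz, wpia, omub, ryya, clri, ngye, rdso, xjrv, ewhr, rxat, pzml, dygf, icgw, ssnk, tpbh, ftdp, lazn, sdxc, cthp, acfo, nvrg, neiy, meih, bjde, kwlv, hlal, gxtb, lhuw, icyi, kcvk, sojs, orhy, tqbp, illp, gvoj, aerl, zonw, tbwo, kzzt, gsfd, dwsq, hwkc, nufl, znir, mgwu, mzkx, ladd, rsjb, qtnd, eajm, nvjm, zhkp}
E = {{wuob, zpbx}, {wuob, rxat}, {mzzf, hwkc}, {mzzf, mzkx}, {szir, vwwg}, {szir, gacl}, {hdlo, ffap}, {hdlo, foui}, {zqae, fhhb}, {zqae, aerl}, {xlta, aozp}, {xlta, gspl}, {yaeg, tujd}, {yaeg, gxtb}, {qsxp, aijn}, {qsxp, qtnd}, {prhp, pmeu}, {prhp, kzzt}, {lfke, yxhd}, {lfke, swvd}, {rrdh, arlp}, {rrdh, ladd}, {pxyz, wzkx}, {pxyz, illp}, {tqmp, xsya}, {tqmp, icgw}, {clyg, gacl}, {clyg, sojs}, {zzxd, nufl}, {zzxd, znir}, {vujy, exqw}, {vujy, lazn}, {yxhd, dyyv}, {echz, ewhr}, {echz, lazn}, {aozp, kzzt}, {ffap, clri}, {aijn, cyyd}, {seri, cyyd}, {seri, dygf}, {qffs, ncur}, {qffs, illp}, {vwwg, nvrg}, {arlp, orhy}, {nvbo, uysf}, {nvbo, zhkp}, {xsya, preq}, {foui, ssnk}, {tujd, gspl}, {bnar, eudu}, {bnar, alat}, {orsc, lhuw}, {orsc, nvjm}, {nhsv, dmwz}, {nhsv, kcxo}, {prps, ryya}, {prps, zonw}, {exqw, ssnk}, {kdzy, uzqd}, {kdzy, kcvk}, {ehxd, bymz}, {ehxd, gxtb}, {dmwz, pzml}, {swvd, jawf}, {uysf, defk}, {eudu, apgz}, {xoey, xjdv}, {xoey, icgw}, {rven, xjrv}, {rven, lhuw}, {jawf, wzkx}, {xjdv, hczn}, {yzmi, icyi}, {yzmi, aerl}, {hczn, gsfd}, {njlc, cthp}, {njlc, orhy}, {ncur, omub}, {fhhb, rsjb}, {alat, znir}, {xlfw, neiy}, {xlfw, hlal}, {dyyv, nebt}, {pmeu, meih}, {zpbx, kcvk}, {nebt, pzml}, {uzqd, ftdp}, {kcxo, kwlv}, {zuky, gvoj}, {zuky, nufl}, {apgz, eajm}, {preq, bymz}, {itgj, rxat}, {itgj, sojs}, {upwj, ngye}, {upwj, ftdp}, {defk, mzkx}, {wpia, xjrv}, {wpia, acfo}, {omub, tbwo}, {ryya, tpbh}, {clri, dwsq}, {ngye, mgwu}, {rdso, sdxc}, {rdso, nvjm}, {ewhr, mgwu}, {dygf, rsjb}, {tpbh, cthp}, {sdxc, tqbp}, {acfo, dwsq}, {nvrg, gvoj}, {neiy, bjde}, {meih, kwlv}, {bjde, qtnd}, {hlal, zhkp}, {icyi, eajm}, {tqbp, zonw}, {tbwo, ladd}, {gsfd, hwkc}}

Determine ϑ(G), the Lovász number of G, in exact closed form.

N(cyyd) = {aijn, seri}, |N(cyyd)| = 2.
N(zqae) = {fhhb, aerl}, |N(zqae)| = 2.
N(icyi) = {yzmi, eajm}, |N(icyi)| = 2.
Vertex bymz has 2 neighbors: ehxd, preq.
G on 119 vertices is 2-regular; a single 119-cycle (edge-transitive).
spec(A) ≈ [2.0, 1.997213, 1.988859, 1.974962, 1.95556, 1.930708, 1.900475, 1.864944, 1.824216, 1.778403, 1.727634, 1.672049, 1.611804, 1.547067, 1.478018, 1.404849, 1.327765, 1.24698, 1.162719, 1.075218, 0.984719, 0.891477, 0.795749, 0.697804, 0.597914, 0.496357, 0.393417, 0.28938, 0.184537, 0.079179, -0.026399, -0.131904, -0.237041, -0.341517, -0.445042, -0.547326, -0.648085, -0.747037, -0.843907, -0.938425, -1.030328, -1.119358, -1.205269, -1.287821, -1.366783, -1.441936, -1.51307, -1.579986, -1.642499, -1.700434, -1.75363, -1.801938, -1.845223, -1.883366, -1.916259, -1.943812, -1.965946, -1.982601, -1.993731, -1.999303] (distinct, 6 d.p.).
With N=119: ϑ(G) = 119·(-(-1)*2*cos(pi/119))/(2−(-2*cos(pi/119))) = 119*cos(pi/119)/(cos(pi/119) + 1).
≈ 59.489632 (to 6 d.p.).
Check 59 ≤ 119*cos(pi/119)/(cos(pi/119) + 1) ≤ 60: both strict.

119*cos(pi/119)/(cos(pi/119) + 1)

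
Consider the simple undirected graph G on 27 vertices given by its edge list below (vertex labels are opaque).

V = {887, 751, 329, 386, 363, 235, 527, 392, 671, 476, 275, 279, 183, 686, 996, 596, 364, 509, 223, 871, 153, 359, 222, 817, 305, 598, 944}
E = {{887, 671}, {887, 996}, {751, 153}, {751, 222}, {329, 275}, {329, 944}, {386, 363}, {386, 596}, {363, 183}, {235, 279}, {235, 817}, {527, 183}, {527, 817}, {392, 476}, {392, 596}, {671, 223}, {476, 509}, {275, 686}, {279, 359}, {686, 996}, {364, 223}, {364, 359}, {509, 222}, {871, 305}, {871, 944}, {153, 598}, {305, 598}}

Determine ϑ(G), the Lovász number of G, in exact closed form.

deg(363) = 2; N(363) = {386, 183}.
deg(183) = 2; N(183) = {363, 527}.
Vertex 751 has 2 neighbors: 153, 222.
Vertex 392 has 2 neighbors: 476, 596.
27-vertex 2-regular graph: a single 27-cycle (edge-transitive).
A has 14 distinct eigenvalues ≈ [2.0, 1.9461, 1.7873, 1.5321, 1.1943, 0.7922, 0.3473, -0.1163, -0.5736, -1.0, -1.3725, -1.671, -1.8794, -1.9865].
Lovász: ϑ = −27(-2*cos(pi/27))/(2+-(-1)*2*cos(pi/27)) = 27*cos(pi/27)/(cos(pi/27) + 1).
ϑ(G) ≈ 13.4542041.
Check 13 ≤ 27*cos(pi/27)/(cos(pi/27) + 1) ≤ 14: both strict.

27*cos(pi/27)/(cos(pi/27) + 1)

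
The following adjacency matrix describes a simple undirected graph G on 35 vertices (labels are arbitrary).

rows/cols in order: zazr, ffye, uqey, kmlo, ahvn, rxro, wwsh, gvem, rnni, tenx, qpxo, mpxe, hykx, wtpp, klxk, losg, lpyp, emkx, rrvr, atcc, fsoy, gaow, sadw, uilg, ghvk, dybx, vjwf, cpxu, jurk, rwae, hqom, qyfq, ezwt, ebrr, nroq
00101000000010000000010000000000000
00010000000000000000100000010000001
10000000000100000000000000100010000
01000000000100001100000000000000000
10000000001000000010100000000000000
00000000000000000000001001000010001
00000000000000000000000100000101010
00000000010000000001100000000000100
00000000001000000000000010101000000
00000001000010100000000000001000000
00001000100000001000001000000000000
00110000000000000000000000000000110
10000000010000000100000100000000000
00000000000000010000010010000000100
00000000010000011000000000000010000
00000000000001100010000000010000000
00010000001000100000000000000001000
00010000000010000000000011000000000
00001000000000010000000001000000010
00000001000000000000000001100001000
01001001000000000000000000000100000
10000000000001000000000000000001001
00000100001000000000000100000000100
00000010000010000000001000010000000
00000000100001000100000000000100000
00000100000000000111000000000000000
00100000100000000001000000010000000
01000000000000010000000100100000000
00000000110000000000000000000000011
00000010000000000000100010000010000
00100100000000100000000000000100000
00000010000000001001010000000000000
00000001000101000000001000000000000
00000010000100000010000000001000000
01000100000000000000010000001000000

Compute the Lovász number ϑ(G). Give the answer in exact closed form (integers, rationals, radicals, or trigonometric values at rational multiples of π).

15

N(uqey) = {zazr, mpxe, vjwf, hqom}, |N(uqey)| = 4.
deg(ffye) = 4; N(ffye) = {kmlo, fsoy, cpxu, nroq}.
Vertex wwsh has 4 neighbors: uilg, rwae, qyfq, ebrr.
N(kmlo) = {ffye, mpxe, lpyp, emkx}, |N(kmlo)| = 4.
deg(v) = 4 for all v (|V|=35); this is K(7,3), the Kneser graph.
Distinct eigenvalues (to 4 d.p.): [4.0, 2.0, -1.0, -3.0].
ϑ = −N·λ_min/(λ_max−λ_min) = −35·(-3)/(4−(-3)) = 15.
Numerically 15.0000.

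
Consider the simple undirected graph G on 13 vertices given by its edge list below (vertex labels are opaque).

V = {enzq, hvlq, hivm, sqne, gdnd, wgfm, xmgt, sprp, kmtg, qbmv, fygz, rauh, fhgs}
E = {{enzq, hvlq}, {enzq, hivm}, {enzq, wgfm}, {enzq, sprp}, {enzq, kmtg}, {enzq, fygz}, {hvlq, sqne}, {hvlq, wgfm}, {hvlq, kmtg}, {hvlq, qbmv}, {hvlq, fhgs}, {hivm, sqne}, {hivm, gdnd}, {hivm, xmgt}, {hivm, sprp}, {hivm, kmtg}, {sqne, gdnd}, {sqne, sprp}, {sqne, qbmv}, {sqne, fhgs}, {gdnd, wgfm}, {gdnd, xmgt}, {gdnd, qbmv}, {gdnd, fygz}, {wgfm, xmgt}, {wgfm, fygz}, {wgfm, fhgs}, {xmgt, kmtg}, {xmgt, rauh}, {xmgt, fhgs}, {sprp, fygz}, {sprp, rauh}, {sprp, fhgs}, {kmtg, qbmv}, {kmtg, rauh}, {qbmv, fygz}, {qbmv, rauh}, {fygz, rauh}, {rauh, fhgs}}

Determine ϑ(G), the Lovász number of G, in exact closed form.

sqrt(13)

deg(fhgs) = 6; N(fhgs) = {hvlq, sqne, wgfm, xmgt, sprp, rauh}.
deg(rauh) = 6; N(rauh) = {xmgt, sprp, kmtg, qbmv, fygz, fhgs}.
N(sqne) = {hvlq, hivm, gdnd, sprp, qbmv, fhgs}, |N(sqne)| = 6.
Vertex xmgt has 6 neighbors: hivm, gdnd, wgfm, kmtg, rauh, fhgs.
Regular of degree 6 on 13 vertices: strongly regular (13,6,2,3).
The 3 distinct eigenvalues: [6.0, 1.302776, -2.302776].
ϑ = −N·λ_min/(λ_max−λ_min) = −13·(-sqrt(13)/2 - 1/2)/(6−(-sqrt(13)/2 - 1/2)) = sqrt(13).
Numerically 3.605551275.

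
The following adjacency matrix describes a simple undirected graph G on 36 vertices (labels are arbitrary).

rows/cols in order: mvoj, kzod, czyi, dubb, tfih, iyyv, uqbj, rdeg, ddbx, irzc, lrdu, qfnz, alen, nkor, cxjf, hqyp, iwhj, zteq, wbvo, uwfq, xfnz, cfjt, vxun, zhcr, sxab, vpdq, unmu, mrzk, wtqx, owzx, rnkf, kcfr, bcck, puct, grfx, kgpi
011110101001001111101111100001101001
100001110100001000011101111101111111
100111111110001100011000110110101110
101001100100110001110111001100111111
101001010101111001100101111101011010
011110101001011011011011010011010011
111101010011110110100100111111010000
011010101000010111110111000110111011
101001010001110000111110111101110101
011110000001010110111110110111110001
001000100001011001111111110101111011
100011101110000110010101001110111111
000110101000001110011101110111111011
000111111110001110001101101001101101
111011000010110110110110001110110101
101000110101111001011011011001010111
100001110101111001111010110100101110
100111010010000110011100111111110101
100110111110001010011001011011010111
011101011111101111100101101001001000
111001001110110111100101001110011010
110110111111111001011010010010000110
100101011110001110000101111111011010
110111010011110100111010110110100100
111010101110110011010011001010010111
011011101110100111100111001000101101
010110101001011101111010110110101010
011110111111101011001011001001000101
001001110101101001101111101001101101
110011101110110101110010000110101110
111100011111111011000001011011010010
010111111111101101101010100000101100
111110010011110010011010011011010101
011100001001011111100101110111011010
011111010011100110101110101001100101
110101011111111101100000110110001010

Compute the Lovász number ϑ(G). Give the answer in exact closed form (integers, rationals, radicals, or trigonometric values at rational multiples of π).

Vertex kcfr has 21 neighbors: kzod, dubb, tfih, iyyv, uqbj, rdeg, ddbx, irzc, lrdu, qfnz, alen, cxjf, hqyp, zteq, wbvo, xfnz, vxun, sxab, rnkf, bcck, puct.
deg(irzc) = 21; N(irzc) = {kzod, czyi, dubb, tfih, qfnz, nkor, hqyp, iwhj, wbvo, uwfq, xfnz, cfjt, vxun, sxab, vpdq, mrzk, wtqx, owzx, rnkf, kcfr, kgpi}.
Vertex vpdq has 21 neighbors: kzod, czyi, tfih, iyyv, uqbj, ddbx, irzc, lrdu, alen, hqyp, iwhj, zteq, wbvo, cfjt, vxun, zhcr, unmu, rnkf, bcck, puct, kgpi.
deg(tfih) = 21; N(tfih) = {mvoj, czyi, iyyv, rdeg, irzc, qfnz, alen, nkor, cxjf, zteq, wbvo, cfjt, zhcr, sxab, vpdq, unmu, mrzk, owzx, kcfr, bcck, grfx}.
36-vertex 21-regular graph: Kneser-type, 2-subsets of [9].
Distinct eigenvalues (to 3 d.p.): [21.0, 1.0, -6.0].
−36·(-6) / ((21)−(-6)) = 8 = ϑ(G).
= 8.000000000… (decimal).

8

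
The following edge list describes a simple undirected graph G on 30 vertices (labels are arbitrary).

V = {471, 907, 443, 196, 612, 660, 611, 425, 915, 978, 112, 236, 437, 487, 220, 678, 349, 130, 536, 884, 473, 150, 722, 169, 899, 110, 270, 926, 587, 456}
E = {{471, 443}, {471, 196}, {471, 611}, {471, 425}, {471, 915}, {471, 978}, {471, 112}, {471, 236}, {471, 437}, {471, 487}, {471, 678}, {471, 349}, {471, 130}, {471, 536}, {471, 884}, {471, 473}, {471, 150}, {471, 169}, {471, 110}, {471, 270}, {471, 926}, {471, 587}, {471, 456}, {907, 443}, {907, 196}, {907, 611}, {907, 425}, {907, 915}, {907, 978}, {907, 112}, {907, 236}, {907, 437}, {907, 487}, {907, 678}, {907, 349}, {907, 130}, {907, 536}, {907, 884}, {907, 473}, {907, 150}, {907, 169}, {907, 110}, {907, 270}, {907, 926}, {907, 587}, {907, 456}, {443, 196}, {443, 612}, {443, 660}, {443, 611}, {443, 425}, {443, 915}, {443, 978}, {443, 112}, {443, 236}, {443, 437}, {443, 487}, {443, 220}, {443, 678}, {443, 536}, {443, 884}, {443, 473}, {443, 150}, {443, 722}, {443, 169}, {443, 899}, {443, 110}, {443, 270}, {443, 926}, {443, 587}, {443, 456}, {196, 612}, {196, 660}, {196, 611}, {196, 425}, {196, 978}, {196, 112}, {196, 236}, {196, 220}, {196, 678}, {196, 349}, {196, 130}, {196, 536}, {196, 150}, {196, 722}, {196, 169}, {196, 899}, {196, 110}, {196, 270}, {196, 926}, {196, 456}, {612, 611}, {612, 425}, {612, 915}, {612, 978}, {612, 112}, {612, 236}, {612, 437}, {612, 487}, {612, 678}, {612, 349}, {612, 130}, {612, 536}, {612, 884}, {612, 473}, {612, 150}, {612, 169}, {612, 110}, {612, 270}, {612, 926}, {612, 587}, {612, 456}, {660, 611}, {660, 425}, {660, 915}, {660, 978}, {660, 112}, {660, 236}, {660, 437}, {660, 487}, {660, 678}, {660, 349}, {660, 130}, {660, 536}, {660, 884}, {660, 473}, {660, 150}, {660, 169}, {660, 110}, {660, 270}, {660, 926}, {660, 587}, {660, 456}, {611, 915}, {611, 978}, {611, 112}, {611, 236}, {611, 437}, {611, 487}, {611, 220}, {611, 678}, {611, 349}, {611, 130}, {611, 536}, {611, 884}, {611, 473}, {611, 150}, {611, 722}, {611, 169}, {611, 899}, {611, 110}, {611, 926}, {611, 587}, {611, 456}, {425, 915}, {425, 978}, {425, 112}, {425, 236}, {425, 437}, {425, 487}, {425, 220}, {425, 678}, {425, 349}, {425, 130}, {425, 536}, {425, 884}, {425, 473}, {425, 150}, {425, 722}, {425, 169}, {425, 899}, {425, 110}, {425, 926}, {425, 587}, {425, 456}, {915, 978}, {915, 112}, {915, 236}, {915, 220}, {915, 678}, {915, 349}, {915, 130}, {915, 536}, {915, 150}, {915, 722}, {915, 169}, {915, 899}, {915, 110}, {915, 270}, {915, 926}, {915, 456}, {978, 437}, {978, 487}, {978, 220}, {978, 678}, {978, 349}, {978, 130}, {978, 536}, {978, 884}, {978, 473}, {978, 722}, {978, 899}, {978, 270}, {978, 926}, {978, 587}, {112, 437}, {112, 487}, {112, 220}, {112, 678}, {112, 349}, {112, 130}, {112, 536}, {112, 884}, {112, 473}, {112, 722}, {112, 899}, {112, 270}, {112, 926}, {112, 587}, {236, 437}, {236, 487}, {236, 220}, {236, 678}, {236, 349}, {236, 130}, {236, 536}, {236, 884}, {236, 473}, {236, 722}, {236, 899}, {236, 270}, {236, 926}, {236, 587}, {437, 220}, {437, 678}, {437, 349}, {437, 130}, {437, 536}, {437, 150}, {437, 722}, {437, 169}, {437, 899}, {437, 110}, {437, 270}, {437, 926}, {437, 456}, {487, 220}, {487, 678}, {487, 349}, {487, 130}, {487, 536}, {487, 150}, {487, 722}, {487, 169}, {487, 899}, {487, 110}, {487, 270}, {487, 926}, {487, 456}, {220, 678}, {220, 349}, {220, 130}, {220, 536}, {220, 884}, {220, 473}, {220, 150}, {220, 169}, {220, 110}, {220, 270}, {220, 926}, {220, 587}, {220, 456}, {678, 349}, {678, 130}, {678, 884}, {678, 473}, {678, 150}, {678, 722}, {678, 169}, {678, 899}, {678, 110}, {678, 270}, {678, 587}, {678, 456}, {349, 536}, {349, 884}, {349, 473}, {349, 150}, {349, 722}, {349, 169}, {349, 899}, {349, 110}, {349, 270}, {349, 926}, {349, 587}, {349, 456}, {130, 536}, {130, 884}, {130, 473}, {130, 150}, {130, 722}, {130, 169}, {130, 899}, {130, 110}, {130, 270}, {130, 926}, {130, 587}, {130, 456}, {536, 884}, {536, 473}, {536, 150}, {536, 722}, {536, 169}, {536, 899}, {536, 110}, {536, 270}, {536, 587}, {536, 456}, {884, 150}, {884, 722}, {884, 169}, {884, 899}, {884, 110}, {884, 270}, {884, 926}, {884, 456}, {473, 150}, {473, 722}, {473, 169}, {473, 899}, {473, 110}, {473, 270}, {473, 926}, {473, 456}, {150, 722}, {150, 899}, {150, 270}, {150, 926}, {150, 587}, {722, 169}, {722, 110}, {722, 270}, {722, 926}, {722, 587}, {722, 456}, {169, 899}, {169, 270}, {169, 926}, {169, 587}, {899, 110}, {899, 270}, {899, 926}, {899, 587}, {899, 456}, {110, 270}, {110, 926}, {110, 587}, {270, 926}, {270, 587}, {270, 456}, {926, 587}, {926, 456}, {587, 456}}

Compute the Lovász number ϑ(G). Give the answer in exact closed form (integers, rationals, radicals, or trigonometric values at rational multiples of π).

7

N(907) = {443, 196, 611, 425, 915, 978, 112, 236, 437, 487, 678, 349, 130, 536, 884, 473, 150, 169, 110, 270, 926, 587, 456}, |N(907)| = 23.
Vertex 660 has 23 neighbors: 443, 196, 611, 425, 915, 978, 112, 236, 437, 487, 678, 349, 130, 536, 884, 473, 150, 169, 110, 270, 926, 587, 456.
N(926) = {471, 907, 443, 196, 612, 660, 611, 425, 915, 978, 112, 236, 437, 487, 220, 349, 130, 884, 473, 150, 722, 169, 899, 110, 270, 587, 456}, |N(926)| = 27.
deg(536) = 27; N(536) = {471, 907, 443, 196, 612, 660, 611, 425, 915, 978, 112, 236, 437, 487, 220, 349, 130, 884, 473, 150, 722, 169, 899, 110, 270, 587, 456}.
K_{7,7,7,3,3,3} (perfect); ϑ(G) = α(G) = max{7,7,7,3,3,3} = 7.
ϑ(G) ≈ 7.00000.
Sandwich: α(G)=7 ≤ ϑ(G)=7 ≤ χ(Ḡ)=7 (collapsed).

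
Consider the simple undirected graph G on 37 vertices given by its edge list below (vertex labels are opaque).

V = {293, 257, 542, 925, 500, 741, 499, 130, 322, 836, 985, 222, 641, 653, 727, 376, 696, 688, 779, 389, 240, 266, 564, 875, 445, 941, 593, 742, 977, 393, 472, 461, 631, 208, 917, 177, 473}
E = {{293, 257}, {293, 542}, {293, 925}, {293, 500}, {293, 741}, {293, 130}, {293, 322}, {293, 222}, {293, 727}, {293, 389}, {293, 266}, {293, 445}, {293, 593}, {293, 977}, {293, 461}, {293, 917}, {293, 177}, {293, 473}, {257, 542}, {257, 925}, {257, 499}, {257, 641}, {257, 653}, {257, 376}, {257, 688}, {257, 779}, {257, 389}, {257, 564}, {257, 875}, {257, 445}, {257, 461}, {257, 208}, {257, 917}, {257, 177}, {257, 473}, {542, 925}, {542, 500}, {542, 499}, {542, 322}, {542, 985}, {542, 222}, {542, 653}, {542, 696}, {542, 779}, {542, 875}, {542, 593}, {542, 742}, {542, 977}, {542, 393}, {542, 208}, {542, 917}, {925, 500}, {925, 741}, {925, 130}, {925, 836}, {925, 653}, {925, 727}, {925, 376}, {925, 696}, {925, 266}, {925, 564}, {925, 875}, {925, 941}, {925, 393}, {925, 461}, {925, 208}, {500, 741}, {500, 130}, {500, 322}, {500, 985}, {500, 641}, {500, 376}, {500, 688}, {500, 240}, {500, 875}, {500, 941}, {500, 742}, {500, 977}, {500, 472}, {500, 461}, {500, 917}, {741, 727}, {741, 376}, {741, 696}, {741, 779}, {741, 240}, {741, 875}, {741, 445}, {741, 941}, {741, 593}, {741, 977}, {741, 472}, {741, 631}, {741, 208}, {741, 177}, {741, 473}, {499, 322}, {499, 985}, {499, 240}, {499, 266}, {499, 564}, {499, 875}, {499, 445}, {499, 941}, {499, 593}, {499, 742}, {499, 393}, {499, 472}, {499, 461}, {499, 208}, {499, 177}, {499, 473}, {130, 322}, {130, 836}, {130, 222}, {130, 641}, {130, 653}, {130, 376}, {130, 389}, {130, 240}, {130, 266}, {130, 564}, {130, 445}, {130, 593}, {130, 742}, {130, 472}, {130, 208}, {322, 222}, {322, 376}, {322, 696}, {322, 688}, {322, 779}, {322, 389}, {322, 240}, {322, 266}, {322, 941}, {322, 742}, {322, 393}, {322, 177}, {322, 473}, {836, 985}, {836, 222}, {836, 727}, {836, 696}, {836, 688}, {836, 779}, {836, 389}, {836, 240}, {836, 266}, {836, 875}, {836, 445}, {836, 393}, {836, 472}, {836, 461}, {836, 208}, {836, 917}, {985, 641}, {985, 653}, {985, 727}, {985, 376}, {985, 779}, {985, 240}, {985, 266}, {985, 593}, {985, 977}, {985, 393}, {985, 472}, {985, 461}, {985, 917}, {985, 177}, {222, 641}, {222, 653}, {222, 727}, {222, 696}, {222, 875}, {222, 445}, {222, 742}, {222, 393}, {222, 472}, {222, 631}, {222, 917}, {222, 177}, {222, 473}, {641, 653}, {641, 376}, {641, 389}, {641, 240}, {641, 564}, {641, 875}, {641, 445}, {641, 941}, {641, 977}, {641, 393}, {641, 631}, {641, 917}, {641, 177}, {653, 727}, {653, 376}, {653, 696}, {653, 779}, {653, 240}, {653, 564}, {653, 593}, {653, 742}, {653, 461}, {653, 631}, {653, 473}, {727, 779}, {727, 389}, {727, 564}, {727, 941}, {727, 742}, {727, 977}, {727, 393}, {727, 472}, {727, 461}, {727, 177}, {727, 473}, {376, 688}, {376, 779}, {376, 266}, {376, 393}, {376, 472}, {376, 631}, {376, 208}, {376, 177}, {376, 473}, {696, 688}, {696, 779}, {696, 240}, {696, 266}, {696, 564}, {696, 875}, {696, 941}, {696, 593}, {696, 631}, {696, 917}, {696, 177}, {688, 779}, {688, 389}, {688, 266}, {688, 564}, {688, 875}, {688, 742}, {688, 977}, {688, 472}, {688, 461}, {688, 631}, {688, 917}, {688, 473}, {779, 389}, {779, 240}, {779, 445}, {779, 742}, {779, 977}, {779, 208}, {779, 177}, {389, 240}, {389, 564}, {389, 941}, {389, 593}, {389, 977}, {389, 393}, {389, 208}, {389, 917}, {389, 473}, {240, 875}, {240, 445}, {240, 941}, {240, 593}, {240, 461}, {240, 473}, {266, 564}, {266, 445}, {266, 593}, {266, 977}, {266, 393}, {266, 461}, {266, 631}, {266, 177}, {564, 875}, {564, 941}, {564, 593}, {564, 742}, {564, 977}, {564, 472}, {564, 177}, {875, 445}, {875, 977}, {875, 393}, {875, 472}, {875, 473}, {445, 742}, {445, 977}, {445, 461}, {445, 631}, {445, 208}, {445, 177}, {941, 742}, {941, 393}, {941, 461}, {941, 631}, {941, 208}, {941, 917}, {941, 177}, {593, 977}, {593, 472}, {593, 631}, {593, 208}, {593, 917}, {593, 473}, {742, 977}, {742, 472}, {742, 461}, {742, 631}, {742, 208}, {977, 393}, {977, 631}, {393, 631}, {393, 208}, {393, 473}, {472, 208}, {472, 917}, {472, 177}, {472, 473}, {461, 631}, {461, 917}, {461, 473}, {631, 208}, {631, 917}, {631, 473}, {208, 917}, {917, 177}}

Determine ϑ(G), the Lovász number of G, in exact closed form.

sqrt(37)

N(461) = {293, 257, 925, 500, 499, 836, 985, 653, 727, 688, 240, 266, 445, 941, 742, 631, 917, 473}, |N(461)| = 18.
deg(389) = 18; N(389) = {293, 257, 130, 322, 836, 641, 727, 688, 779, 240, 564, 941, 593, 977, 393, 208, 917, 473}.
N(779) = {257, 542, 741, 322, 836, 985, 653, 727, 376, 696, 688, 389, 240, 445, 742, 977, 208, 177}, |N(779)| = 18.
Vertex 240 has 18 neighbors: 500, 741, 499, 130, 322, 836, 985, 641, 653, 696, 779, 389, 875, 445, 941, 593, 461, 473.
Regular of degree 18 on 37 vertices: Paley(37): SR with (k,λ,μ)=(18,8,9).
A has 3 distinct eigenvalues ≈ [18.0, 2.541381, -3.541381].
−37·(-sqrt(37)/2 - 1/2) / ((18)−(-sqrt(37)/2 - 1/2)) = sqrt(37) = ϑ(G).
ϑ(G) ≈ 6.08276.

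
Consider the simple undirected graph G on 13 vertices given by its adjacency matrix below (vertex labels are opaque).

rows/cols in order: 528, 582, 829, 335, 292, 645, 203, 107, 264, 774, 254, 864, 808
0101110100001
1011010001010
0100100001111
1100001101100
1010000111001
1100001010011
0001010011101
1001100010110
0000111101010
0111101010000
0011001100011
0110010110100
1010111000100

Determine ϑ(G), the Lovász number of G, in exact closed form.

sqrt(13)

deg(107) = 6; N(107) = {528, 335, 292, 264, 254, 864}.
deg(292) = 6; N(292) = {528, 829, 107, 264, 774, 808}.
deg(254) = 6; N(254) = {829, 335, 203, 107, 864, 808}.
deg(335) = 6; N(335) = {528, 582, 203, 107, 774, 254}.
deg(v) = 6 for all v (|V|=13); strongly regular (13,6,2,3).
spec(A) ≈ [6.0, 1.302776, -2.302776] (distinct, 6 d.p.).
−13·(-sqrt(13)/2 - 1/2) / ((6)−(-sqrt(13)/2 - 1/2)) = sqrt(13) = ϑ(G).
≈ 3.6055513 (to 7 d.p.).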